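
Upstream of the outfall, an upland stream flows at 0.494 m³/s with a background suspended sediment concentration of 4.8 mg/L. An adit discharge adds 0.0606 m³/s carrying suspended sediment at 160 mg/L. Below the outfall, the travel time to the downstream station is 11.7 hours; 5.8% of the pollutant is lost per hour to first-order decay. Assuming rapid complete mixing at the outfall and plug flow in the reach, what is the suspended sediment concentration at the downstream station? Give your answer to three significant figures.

Mass balance: C = (0.4940·4.800 + 0.06060·160.0) / 0.5546 = 12.07/0.5546 = 21.76 mg/L.
5.8%/h lost → k = −ln(1 − 0.058) = 0.05975 h⁻¹.
Applying C = C₀e^(−kt): 21.76 × 0.4970 = 10.81 mg/L.

10.8 mg/L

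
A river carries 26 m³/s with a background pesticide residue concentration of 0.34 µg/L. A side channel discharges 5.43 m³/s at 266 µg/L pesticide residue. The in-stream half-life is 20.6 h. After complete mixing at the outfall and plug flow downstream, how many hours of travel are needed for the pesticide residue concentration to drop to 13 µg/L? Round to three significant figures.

After mixing, C = (26.00·0.3400 + 5.430·266.0) / 31.43 = 1453/31.43 = 46.24 µg/L.
Half-life 20.6 h → k = ln 2 / 20.6 = 0.03365 h⁻¹ = 0.8076 d⁻¹.
46.24·exp(−k·t) = 13 → t = ln(46.24/13)/k = 135800 s = 37.71 h.

37.7 h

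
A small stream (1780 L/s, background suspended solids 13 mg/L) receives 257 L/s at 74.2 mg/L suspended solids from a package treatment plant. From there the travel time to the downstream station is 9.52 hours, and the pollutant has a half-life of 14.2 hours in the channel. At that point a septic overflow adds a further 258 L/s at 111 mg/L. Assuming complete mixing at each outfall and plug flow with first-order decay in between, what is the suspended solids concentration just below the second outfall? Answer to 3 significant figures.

24.0 mg/L

Mass balance: C = (1780·13.00 + 257.0·74.20) / 2037 = 42210/2037 = 20.72 mg/L; combined flow 2037 L/s.
Half-life 14.2 h → k = ln 2 / 14.2 = 0.04881 h⁻¹ = 1.172 d⁻¹.
After decay, C = 20.72 × e^(−kt) = 20.72 × 0.6283 = 13.02 mg/L.
At the second outfall, C = (2037·13.02 + 258.0·111.0) / (2037 + 258.0) = 24.03 mg/L.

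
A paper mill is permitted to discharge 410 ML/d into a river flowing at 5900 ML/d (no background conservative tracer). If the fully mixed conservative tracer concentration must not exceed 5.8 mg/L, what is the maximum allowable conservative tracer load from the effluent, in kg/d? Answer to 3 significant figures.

36600 kg/d

Mass balance at the limit: 5900·0 + 410.0·Cₑ = 6310·5.8 → Cₑ = 89.26 mg/L.
410.0 ML/d = 4.745 m³/s. Load = 4.745 m³/s × 89.26 g/m³ × 86 400 s/d = 36600 kg/d.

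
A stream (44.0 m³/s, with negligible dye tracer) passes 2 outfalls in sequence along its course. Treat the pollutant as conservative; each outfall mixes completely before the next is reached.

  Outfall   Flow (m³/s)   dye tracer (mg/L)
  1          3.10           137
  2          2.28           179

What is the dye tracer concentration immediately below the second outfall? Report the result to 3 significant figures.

After outfall 1: Q = 44.00 + 3.100 = 47.10 m³/s; C = (44.00·0 + 3.100·137.0)/47.10 = 9.017 mg/L.
After outfall 2: Q = 47.10 + 2.280 = 49.38 m³/s; C = (47.10·9.017 + 2.280·179.0)/49.38 = 16.87 mg/L.

16.9 mg/L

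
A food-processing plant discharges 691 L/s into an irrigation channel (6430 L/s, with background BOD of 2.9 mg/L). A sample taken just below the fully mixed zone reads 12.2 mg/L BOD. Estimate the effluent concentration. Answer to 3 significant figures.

98.7 mg/L

Mass balance: 6430·2.900 + 691.0·Cₑ = 7121·12.20
→ Cₑ = (7121·12.20 − 6430·2.900) / 691.0 = 98.74 mg/L.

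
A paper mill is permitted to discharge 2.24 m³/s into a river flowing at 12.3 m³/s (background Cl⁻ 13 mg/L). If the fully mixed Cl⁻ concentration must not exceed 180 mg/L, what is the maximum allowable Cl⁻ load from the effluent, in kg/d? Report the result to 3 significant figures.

Mass balance at the limit: 12.30·13.00 + 2.240·Cₑ = 14.54·180 → Cₑ = 1097 mg/L.
Load = 2.240 m³/s × 1097 g/m³ × 86 400 s/d = 212300 kg/d.

212000 kg/d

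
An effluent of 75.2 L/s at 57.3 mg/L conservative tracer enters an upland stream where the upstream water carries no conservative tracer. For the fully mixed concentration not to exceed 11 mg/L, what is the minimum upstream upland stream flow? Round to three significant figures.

Set C_mix = 11: (Q·0 + 75.20·57.30) / (Q + 75.20) = 11
→ Q = 75.20·(57.30 − 11)/(11 − 0) = 316.5 L/s.

317 L/s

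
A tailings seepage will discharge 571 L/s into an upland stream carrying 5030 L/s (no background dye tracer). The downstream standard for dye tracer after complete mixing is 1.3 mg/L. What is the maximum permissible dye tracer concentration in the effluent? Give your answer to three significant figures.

12.8 mg/L

At the limit, (Qr·Cr + Qe·Cₑ)/(Qr + Qe) = 1.3:
Cₑ = (5601·1.3 − 5030·0) / 571.0 = 12.75 mg/L.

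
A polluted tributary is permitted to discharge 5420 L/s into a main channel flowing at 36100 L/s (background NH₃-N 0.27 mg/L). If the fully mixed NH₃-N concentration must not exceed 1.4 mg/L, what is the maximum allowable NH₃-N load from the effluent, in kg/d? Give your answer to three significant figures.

4180 kg/d

Mass balance at the limit: 36100·0.2700 + 5420·Cₑ = 41520·1.4 → Cₑ = 8.926 mg/L.
5420 L/s = 5.420 m³/s. Load = 5.420 m³/s × 8.926 g/m³ × 86 400 s/d = 4180 kg/d.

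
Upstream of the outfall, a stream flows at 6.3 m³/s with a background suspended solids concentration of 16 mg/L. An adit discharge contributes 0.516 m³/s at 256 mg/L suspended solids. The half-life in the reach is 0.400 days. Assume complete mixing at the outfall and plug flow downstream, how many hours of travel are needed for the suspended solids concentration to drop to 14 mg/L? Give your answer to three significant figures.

Mixed concentration C = ΣQC/ΣQ = (6.300·16.00 + 0.5160·256.0) / 6.816 = 232.9/6.816 = 34.17 mg/L.
Half-life 0.400 d → k = ln 2 / 0.400 = 1.733 d⁻¹.
34.17·exp(−k·t) = 14 → t = ln(34.17/14)/k = 44490 s = 12.36 h.

12.4 h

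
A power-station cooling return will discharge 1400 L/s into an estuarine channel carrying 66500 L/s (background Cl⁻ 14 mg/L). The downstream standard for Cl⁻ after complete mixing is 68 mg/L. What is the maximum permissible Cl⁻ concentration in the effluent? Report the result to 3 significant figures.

At the limit, (Qr·Cr + Qe·Cₑ)/(Qr + Qe) = 68:
Cₑ = (67900·68 − 66500·14.00) / 1400 = 2633 mg/L.

2630 mg/L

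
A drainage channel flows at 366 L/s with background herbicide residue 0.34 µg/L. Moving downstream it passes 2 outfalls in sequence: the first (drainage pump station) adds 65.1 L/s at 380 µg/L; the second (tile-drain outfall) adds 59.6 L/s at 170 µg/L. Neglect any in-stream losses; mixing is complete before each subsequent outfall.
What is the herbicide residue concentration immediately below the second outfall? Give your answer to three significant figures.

71.3 µg/L

Outfall 1: combined Q = 431.1 L/s; C = (366.0·0.3400 + 65.10·380.0)/431.1 = 57.67 µg/L.
Outfall 2: combined Q = 490.7 L/s; C = (431.1·57.67 + 59.60·170.0)/490.7 = 71.32 µg/L.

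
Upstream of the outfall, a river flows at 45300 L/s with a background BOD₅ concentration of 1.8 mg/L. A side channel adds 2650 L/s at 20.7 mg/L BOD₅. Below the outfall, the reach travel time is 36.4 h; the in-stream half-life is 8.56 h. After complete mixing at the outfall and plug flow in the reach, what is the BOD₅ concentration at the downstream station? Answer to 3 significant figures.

0.149 mg/L

After mixing, C = (45300·1.800 + 2650·20.70) / 47950 = 136400/47950 = 2.845 mg/L.
Half-life 8.56 h → k = ln 2 / 8.56 = 0.08098 h⁻¹ = 1.943 d⁻¹.
After decay, C = 2.845 × e^(−kt) = 2.845 × 0.05247 = 0.1493 mg/L.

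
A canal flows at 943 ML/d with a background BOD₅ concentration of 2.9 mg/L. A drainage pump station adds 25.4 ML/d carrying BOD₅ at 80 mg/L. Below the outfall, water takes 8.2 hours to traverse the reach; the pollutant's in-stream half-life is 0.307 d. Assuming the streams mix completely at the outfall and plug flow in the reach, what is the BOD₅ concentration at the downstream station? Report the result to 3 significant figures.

2.28 mg/L

Mass balance: C = (943.0·2.900 + 25.40·80.00) / 968.4 = 4767/968.4 = 4.922 mg/L.
Half-life 0.307 d → k = ln 2 / 0.307 = 2.258 d⁻¹.
First-order decay: C = 4.922·exp(−k·t) = 4.922·0.4624 = 2.276 mg/L.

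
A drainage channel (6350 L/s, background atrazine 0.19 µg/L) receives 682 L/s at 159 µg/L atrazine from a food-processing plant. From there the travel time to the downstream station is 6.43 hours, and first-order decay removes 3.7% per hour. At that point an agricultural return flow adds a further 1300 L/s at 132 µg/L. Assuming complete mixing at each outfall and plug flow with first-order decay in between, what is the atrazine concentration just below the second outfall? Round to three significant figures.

Mass balance: C = (6350·0.1900 + 682.0·159.0) / 7032 = 109600/7032 = 15.59 µg/L; combined flow 7032 L/s.
3.7%/h lost → k = −ln(1 − 0.037) = 0.03770 h⁻¹.
Applying C = C₀e^(−kt): 15.59 × 0.7847 = 12.24 µg/L.
Second outfall: C = (7032·12.24 + 1300·132.0)/8332 = 30.92 µg/L.

30.9 µg/L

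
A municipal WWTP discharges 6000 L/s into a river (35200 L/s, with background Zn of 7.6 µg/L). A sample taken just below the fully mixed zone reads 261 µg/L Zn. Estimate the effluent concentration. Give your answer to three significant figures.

1750 µg/L

Mass balance: 35200·7.600 + 6000·Cₑ = 41200·261.0
→ Cₑ = (41200·261.0 − 35200·7.600) / 6000 = 1748 µg/L.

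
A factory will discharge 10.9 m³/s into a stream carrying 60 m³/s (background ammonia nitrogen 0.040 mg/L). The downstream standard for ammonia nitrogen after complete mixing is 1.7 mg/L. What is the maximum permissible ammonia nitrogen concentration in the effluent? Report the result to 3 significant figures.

At the limit, (Qr·Cr + Qe·Cₑ)/(Qr + Qe) = 1.7:
Cₑ = (70.90·1.7 − 60.00·0.04000) / 10.90 = 10.84 mg/L.

10.8 mg/L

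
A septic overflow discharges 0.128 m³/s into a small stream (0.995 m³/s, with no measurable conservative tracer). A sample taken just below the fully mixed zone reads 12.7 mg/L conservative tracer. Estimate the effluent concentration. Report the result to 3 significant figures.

Mass balance: 0.9950·0 + 0.1280·Cₑ = 1.123·12.70
→ Cₑ = (1.123·12.70 − 0.9950·0) / 0.1280 = 111.4 mg/L.

111 mg/L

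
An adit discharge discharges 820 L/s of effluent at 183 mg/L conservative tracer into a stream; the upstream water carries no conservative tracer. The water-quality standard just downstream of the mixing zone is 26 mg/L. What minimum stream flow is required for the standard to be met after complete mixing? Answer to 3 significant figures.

Set C_mix = 26: (Q·0 + 820.0·183.0) / (Q + 820.0) = 26
→ Q = 820.0·(183.0 − 26)/(26 − 0) = 4952 L/s.

4950 L/s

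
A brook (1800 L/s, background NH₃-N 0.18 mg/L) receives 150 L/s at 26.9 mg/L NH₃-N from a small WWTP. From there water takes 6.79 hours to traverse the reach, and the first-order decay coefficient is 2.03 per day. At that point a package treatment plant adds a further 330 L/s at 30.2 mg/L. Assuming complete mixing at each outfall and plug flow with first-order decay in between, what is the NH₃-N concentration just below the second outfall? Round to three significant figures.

5.45 mg/L

Flow-weighted average: C = (1800·0.1800 + 150.0·26.90) / 1950 = 4359/1950 = 2.235 mg/L; combined flow 1950 L/s.
First-order decay: C = 2.235·exp(−k·t) = 2.235·0.5631 = 1.259 mg/L.
Second outfall: C = (1950·1.259 + 330.0·30.20)/2280 = 5.448 mg/L.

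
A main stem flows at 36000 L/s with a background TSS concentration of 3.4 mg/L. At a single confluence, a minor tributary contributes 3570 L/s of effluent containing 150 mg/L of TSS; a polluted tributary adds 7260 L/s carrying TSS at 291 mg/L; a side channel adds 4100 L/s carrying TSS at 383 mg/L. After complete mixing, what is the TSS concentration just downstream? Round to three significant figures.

85.2 mg/L

Mixed concentration C = ΣQC/ΣQ = (36000·3.400 + 3570·150.0 + 7260·291.0 + 4100·383.0) / 50930 = 4341000/50930 = 85.23 mg/L.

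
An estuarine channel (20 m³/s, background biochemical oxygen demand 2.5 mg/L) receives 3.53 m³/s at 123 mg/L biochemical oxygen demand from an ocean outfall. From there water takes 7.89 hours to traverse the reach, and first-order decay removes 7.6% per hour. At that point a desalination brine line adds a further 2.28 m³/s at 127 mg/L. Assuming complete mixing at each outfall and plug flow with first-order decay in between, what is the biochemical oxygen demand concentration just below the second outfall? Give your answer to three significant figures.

21.3 mg/L

Mixed concentration C = ΣQC/ΣQ = (20.00·2.500 + 3.530·123.0) / 23.53 = 484.2/23.53 = 20.58 mg/L; combined flow 23.53 m³/s.
7.6%/h lost → k = −ln(1 − 0.076) = 0.07904 h⁻¹.
After decay, C = 20.58 × e^(−kt) = 20.58 × 0.5360 = 11.03 mg/L.
Second outfall: C = (23.53·11.03 + 2.280·127.0)/25.81 = 21.27 mg/L.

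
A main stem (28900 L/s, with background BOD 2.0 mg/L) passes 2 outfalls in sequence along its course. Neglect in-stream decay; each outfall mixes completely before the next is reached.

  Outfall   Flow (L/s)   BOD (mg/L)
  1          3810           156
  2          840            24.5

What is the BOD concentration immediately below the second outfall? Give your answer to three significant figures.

After outfall 1: Q = 28900 + 3810 = 32710 L/s; C = (28900·2.000 + 3810·156.0)/32710 = 19.94 mg/L.
After outfall 2: Q = 32710 + 840.0 = 33550 L/s; C = (32710·19.94 + 840.0·24.50)/33550 = 20.05 mg/L.

20.1 mg/L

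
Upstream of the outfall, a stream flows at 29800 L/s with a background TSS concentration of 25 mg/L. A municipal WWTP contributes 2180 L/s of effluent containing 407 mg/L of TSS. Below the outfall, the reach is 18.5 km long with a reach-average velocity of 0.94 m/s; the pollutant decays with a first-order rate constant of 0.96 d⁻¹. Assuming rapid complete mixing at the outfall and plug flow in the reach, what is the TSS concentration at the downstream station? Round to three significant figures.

41.0 mg/L

Conservation of mass: C = (29800·25.00 + 2180·407.0) / 31980 = 1632000/31980 = 51.04 mg/L.
Travel time t = 18.5·1000 / 0.94 = 19680 s = 5.467 h.
After decay, C = 51.04 × e^(−kt) = 51.04 × 0.8036 = 41.01 mg/L.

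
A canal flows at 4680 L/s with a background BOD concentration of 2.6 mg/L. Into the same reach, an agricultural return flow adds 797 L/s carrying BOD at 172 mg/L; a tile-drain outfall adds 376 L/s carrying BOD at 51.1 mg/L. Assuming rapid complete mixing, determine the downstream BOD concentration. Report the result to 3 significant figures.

After mixing, C = (4680·2.600 + 797.0·172.0 + 376.0·51.10) / 5853 = 168500/5853 = 28.78 mg/L.

28.8 mg/L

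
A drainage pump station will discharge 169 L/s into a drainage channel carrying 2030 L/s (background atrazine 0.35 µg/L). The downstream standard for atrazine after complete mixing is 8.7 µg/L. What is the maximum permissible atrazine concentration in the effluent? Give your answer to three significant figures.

109 µg/L

At the limit, (Qr·Cr + Qe·Cₑ)/(Qr + Qe) = 8.7:
Cₑ = (2199·8.7 − 2030·0.3500) / 169.0 = 109.0 µg/L.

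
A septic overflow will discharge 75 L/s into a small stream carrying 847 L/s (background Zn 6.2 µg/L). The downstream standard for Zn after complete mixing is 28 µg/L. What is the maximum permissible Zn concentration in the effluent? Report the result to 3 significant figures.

274 µg/L

At the limit, (Qr·Cr + Qe·Cₑ)/(Qr + Qe) = 28:
Cₑ = (922.0·28 − 847.0·6.200) / 75.00 = 274.2 µg/L.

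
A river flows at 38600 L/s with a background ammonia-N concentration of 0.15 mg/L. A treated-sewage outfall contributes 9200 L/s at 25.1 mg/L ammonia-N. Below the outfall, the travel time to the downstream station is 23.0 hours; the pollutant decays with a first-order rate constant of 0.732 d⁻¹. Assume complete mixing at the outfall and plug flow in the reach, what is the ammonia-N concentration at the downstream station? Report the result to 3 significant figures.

Mixed concentration C = ΣQC/ΣQ = (38600·0.1500 + 9200·25.10) / 47800 = 236700/47800 = 4.952 mg/L.
First-order decay: C = 4.952·exp(−k·t) = 4.952·0.4958 = 2.455 mg/L.

2.46 mg/L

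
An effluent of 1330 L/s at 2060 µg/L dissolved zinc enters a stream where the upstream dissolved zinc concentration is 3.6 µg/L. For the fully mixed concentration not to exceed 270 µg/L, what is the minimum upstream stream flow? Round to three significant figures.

Set C_mix = 270: (Q·3.600 + 1330·2060) / (Q + 1330) = 270
→ Q = 1330·(2060 − 270)/(270 − 3.600) = 8937 L/s.

8940 L/s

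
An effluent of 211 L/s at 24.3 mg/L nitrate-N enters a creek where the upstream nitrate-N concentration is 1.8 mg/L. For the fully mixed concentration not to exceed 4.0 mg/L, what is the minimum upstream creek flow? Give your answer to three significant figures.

1950 L/s

Set C_mix = 4.0: (Q·1.800 + 211.0·24.30) / (Q + 211.0) = 4.0
→ Q = 211.0·(24.30 − 4.0)/(4.0 − 1.800) = 1947 L/s.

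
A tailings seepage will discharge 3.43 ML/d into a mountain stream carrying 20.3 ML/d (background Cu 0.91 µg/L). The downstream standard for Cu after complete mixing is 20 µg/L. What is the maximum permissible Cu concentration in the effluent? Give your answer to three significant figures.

At the limit, (Qr·Cr + Qe·Cₑ)/(Qr + Qe) = 20:
Cₑ = (23.73·20 − 20.30·0.9100) / 3.430 = 133.0 µg/L.

133 µg/L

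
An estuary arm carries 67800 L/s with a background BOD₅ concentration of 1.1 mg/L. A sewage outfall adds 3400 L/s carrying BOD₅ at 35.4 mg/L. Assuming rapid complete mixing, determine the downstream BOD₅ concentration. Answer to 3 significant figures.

Conservation of mass: C = (67800·1.100 + 3400·35.40) / 71200 = 194900/71200 = 2.738 mg/L.

2.74 mg/L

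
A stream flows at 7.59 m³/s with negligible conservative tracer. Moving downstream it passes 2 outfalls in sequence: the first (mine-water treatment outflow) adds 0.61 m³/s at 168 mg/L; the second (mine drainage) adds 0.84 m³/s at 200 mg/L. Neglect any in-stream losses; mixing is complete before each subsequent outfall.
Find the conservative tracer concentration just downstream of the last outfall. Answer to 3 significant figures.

29.9 mg/L

Outfall 1: combined Q = 8.200 m³/s; C = (7.590·0 + 0.6100·168.0)/8.200 = 12.50 mg/L.
Outfall 2: combined Q = 9.040 m³/s; C = (8.200·12.50 + 0.8400·200.0)/9.040 = 29.92 mg/L.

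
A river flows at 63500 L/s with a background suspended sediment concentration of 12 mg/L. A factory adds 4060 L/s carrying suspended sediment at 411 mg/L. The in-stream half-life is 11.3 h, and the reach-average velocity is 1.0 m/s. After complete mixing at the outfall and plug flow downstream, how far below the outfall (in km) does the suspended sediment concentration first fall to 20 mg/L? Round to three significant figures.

After mixing, C = (63500·12.00 + 4060·411.0) / 67560 = 2431000/67560 = 35.98 mg/L.
Half-life 11.3 h → k = ln 2 / 11.3 = 0.06134 h⁻¹ = 1.472 d⁻¹.
Set 35.98·exp(−k·t) = 20 → t = ln(35.98/20)/k = 34460 s = 9.572 h.
Distance = v·t = 1.0·34460 = 34460 m = 34.46 km.

34.5 km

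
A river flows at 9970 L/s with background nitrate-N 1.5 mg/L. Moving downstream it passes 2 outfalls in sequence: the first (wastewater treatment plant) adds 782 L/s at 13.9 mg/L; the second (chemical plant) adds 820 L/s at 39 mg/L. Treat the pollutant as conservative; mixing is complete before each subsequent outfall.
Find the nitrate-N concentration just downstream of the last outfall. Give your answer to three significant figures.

Outfall 1: combined Q = 10750 L/s; C = (9970·1.500 + 782.0·13.90)/10750 = 2.402 mg/L.
Outfall 2: combined Q = 11570 L/s; C = (10750·2.402 + 820.0·39.00)/11570 = 4.995 mg/L.

5.00 mg/L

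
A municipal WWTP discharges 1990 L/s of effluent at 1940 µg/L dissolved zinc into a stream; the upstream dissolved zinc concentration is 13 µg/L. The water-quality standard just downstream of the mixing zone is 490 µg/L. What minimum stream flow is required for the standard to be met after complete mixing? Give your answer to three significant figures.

Set C_mix = 490: (Q·13.00 + 1990·1940) / (Q + 1990) = 490
→ Q = 1990·(1940 − 490)/(490 − 13.00) = 6049 L/s.

6050 L/s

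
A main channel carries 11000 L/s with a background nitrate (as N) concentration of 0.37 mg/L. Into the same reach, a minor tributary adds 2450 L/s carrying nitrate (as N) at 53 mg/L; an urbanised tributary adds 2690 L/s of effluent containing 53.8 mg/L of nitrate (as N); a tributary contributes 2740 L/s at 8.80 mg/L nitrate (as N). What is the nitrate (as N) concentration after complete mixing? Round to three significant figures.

Mixed concentration C = ΣQC/ΣQ = (11000·0.3700 + 2450·53.00 + 2690·53.80 + 2740·8.800) / 18880 = 302800/18880 = 16.04 mg/L.

16.0 mg/L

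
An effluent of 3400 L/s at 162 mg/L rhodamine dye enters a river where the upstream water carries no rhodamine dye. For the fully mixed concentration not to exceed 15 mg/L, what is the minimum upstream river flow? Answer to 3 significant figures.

33300 L/s

Set C_mix = 15: (Q·0 + 3400·162.0) / (Q + 3400) = 15
→ Q = 3400·(162.0 − 15)/(15 − 0) = 33320 L/s.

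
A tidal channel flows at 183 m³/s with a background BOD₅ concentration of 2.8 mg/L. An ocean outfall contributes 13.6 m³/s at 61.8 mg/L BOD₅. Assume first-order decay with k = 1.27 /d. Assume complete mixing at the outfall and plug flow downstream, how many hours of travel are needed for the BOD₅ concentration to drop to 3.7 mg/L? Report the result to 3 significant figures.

11.7 h

Conservation of mass: C = (183.0·2.800 + 13.60·61.80) / 196.6 = 1353/196.6 = 6.881 mg/L.
6.881·exp(−k·t) = 3.7 → t = ln(6.881/3.7)/k = 42210 s = 11.73 h.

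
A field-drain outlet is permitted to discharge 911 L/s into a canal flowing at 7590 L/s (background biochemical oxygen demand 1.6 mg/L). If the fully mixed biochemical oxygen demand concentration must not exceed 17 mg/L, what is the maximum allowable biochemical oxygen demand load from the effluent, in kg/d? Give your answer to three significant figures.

11400 kg/d

Mass balance at the limit: 7590·1.600 + 911.0·Cₑ = 8501·17 → Cₑ = 145.3 mg/L.
911.0 L/s = 0.9110 m³/s. Load = 0.9110 m³/s × 145.3 g/m³ × 86 400 s/d = 11440 kg/d.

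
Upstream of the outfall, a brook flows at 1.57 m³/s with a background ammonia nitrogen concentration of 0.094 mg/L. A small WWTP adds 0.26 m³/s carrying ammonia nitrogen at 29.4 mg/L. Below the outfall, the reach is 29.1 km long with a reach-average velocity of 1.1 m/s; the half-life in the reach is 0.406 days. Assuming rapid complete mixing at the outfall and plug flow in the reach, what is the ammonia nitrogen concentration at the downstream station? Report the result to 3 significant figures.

2.52 mg/L

Mixed concentration C = ΣQC/ΣQ = (1.570·0.09400 + 0.2600·29.40) / 1.830 = 7.792/1.830 = 4.258 mg/L.
Travel time t = 29.1·1000 / 1.1 = 26450 s = 7.348 h.
Half-life 0.406 d → k = ln 2 / 0.406 = 1.707 d⁻¹.
Applying C = C₀e^(−kt): 4.258 × 0.5929 = 2.524 mg/L.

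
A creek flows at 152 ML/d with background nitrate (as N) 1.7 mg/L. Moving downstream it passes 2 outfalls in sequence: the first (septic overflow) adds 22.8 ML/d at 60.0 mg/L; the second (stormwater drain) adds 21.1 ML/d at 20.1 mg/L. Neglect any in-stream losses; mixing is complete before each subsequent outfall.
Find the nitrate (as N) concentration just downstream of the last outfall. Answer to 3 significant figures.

10.5 mg/L

Below outfall 1: Q → 174.8 ML/d, C = (152.0·1.700 + 22.80·60.00)/174.8 = 9.304 mg/L.
Below outfall 2: Q → 195.9 ML/d, C = (174.8·9.304 + 21.10·20.10)/195.9 = 10.47 mg/L.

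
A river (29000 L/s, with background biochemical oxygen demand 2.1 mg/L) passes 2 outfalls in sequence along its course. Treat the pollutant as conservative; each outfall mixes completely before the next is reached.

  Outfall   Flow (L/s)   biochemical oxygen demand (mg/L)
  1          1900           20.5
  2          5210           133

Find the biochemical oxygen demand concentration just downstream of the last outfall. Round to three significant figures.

22.0 mg/L

Outfall 1: combined Q = 30900 L/s; C = (29000·2.100 + 1900·20.50)/30900 = 3.231 mg/L.
Outfall 2: combined Q = 36110 L/s; C = (30900·3.231 + 5210·133.0)/36110 = 21.95 mg/L.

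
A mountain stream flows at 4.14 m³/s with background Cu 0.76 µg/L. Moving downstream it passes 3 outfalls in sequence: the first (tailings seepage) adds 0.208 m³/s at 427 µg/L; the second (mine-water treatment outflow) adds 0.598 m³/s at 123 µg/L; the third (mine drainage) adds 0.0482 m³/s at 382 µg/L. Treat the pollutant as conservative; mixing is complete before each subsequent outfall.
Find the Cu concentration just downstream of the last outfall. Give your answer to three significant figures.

After outfall 1: Q = 4.140 + 0.2080 = 4.348 m³/s; C = (4.140·0.7600 + 0.2080·427.0)/4.348 = 21.15 µg/L.
After outfall 2: Q = 4.348 + 0.5980 = 4.946 m³/s; C = (4.348·21.15 + 0.5980·123.0)/4.946 = 33.46 µg/L.
After outfall 3: Q = 4.946 + 0.04820 = 4.994 m³/s; C = (4.946·33.46 + 0.04820·382.0)/4.994 = 36.83 µg/L.

36.8 µg/L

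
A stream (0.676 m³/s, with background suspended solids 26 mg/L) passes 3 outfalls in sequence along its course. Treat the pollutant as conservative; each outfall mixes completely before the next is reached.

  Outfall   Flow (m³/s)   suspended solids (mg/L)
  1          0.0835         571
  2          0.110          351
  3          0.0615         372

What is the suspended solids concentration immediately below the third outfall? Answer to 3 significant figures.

Below outfall 1: Q → 0.7595 m³/s, C = (0.6760·26.00 + 0.08350·571.0)/0.7595 = 85.92 mg/L.
Below outfall 2: Q → 0.8695 m³/s, C = (0.7595·85.92 + 0.1100·351.0)/0.8695 = 119.5 mg/L.
Below outfall 3: Q → 0.9310 m³/s, C = (0.8695·119.5 + 0.06150·372.0)/0.9310 = 136.1 mg/L.

136 mg/L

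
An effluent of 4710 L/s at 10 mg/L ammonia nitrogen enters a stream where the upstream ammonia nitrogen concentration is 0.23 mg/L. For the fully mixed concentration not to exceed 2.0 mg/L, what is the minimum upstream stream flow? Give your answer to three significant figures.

Set C_mix = 2.0: (Q·0.2300 + 4710·10.00) / (Q + 4710) = 2.0
→ Q = 4710·(10.00 − 2.0)/(2.0 − 0.2300) = 21290 L/s.

21300 L/s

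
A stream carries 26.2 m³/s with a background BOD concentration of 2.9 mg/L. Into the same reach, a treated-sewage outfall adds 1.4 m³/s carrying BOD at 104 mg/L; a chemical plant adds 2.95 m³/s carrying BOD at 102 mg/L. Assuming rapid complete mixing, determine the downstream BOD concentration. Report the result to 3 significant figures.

17.1 mg/L

Flow-weighted average: C = (26.20·2.900 + 1.400·104.0 + 2.950·102.0) / 30.55 = 522.5/30.55 = 17.10 mg/L.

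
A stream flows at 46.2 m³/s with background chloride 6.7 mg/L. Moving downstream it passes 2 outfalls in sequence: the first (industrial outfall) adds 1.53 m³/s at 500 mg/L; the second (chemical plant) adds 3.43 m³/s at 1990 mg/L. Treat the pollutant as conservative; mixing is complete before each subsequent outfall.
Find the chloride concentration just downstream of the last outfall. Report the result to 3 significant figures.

154 mg/L

Below outfall 1: Q → 47.73 m³/s, C = (46.20·6.700 + 1.530·500.0)/47.73 = 22.51 mg/L.
Below outfall 2: Q → 51.16 m³/s, C = (47.73·22.51 + 3.430·1990)/51.16 = 154.4 mg/L.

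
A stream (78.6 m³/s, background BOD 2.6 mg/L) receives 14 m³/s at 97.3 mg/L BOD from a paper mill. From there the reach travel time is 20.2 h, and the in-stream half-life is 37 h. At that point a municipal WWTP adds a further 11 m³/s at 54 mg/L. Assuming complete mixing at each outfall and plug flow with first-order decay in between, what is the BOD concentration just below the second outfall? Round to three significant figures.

16.1 mg/L

Mixed concentration C = ΣQC/ΣQ = (78.60·2.600 + 14.00·97.30) / 92.60 = 1567/92.60 = 16.92 mg/L; combined flow 92.60 m³/s.
Half-life 37 h → k = ln 2 / 37 = 0.01873 h⁻¹ = 0.4496 d⁻¹.
After decay, C = 16.92 × e^(−kt) = 16.92 × 0.6849 = 11.59 mg/L.
Second outfall: C = (92.60·11.59 + 11.00·54.00)/103.6 = 16.09 mg/L.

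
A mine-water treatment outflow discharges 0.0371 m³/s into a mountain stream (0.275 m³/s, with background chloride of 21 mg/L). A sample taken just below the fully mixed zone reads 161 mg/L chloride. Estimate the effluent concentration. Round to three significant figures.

1200 mg/L

Mass balance: 0.2750·21.00 + 0.03710·Cₑ = 0.3121·161.0
→ Cₑ = (0.3121·161.0 − 0.2750·21.00) / 0.03710 = 1199 mg/L.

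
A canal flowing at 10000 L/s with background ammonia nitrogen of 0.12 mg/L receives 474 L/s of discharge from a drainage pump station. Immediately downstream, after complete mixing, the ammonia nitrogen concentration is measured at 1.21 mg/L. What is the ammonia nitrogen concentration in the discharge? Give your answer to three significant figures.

Mass balance: 10000·0.1200 + 474.0·Cₑ = 10470·1.210
→ Cₑ = (10470·1.210 − 10000·0.1200) / 474.0 = 24.21 mg/L.

24.2 mg/L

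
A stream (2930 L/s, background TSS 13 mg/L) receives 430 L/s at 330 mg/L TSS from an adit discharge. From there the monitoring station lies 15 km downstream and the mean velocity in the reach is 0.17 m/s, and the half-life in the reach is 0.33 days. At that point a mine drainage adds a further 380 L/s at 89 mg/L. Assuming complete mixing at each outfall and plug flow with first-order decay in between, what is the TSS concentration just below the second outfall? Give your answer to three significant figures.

Mixed concentration C = ΣQC/ΣQ = (2930·13.00 + 430.0·330.0) / 3360 = 180000/3360 = 53.57 mg/L; combined flow 3360 L/s.
Travel time t = 15·1000 / 0.17 = 88240 s = 24.51 h.
Half-life 0.33 d → k = ln 2 / 0.33 = 2.100 d⁻¹.
After decay, C = 53.57 × e^(−kt) = 53.57 × 0.1171 = 6.271 mg/L.
Second outfall: C = (3360·6.271 + 380.0·89.00)/3740 = 14.68 mg/L.

14.7 mg/L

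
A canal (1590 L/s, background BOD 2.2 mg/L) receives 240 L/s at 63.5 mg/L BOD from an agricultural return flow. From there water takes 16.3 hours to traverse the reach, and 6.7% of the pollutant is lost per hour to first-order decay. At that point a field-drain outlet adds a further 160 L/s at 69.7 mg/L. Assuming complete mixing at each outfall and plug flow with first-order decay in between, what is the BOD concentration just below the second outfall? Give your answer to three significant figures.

8.64 mg/L

Conservation of mass: C = (1590·2.200 + 240.0·63.50) / 1830 = 18740/1830 = 10.24 mg/L; combined flow 1830 L/s.
6.7%/h lost → k = −ln(1 − 0.067) = 0.06935 h⁻¹.
After decay, C = 10.24 × e^(−kt) = 10.24 × 0.3229 = 3.306 mg/L.
At the second outfall, C = (1830·3.306 + 160.0·69.70) / (1830 + 160.0) = 8.644 mg/L.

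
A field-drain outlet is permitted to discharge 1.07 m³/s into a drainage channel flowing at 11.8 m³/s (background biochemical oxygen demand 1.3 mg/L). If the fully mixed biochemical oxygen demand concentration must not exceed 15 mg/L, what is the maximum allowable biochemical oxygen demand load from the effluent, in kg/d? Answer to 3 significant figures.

15400 kg/d

Mass balance at the limit: 11.80·1.300 + 1.070·Cₑ = 12.87·15 → Cₑ = 166.1 mg/L.
Load = 1.070 m³/s × 166.1 g/m³ × 86 400 s/d = 15350 kg/d.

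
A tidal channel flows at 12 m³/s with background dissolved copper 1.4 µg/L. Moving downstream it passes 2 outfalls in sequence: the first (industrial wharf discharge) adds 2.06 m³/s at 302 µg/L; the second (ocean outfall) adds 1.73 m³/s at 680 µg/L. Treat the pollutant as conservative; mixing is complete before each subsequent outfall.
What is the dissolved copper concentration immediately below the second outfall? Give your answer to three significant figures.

After outfall 1: Q = 12.00 + 2.060 = 14.06 m³/s; C = (12.00·1.400 + 2.060·302.0)/14.06 = 45.44 µg/L.
After outfall 2: Q = 14.06 + 1.730 = 15.79 m³/s; C = (14.06·45.44 + 1.730·680.0)/15.79 = 115.0 µg/L.

115 µg/L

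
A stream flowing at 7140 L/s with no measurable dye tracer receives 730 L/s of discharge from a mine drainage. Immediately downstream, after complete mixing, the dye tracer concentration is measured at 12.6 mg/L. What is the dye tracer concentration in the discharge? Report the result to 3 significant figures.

136 mg/L

Mass balance: 7140·0 + 730.0·Cₑ = 7870·12.60
→ Cₑ = (7870·12.60 − 7140·0) / 730.0 = 135.8 mg/L.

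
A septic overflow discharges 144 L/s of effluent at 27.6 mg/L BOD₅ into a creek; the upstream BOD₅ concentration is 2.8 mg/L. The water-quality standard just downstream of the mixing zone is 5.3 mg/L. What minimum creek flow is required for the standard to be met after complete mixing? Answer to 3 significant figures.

Set C_mix = 5.3: (Q·2.800 + 144.0·27.60) / (Q + 144.0) = 5.3
→ Q = 144.0·(27.60 − 5.3)/(5.3 − 2.800) = 1284 L/s.

1280 L/s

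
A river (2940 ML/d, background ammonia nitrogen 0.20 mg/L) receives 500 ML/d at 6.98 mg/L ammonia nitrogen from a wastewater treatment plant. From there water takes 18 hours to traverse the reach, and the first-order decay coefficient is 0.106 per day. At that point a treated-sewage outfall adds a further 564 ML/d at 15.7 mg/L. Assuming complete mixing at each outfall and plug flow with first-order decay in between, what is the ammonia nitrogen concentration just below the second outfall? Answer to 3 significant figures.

Conservation of mass: C = (2940·0.2000 + 500.0·6.980) / 3440 = 4078/3440 = 1.185 mg/L; combined flow 3440 ML/d.
Decay over the reach: 1.185·exp(−kt) = 1.185·0.9236 = 1.095 mg/L.
At the second outfall, C = (3440·1.095 + 564.0·15.70) / (3440 + 564.0) = 3.152 mg/L.

3.15 mg/L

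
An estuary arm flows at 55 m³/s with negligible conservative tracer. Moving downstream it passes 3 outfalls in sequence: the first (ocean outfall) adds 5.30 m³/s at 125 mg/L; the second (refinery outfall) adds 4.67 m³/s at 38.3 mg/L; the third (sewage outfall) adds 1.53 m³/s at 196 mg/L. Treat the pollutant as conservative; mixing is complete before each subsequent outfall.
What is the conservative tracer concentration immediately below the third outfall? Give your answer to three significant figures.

After outfall 1: Q = 55.00 + 5.300 = 60.30 m³/s; C = (55.00·0 + 5.300·125.0)/60.30 = 10.99 mg/L.
After outfall 2: Q = 60.30 + 4.670 = 64.97 m³/s; C = (60.30·10.99 + 4.670·38.30)/64.97 = 12.95 mg/L.
After outfall 3: Q = 64.97 + 1.530 = 66.50 m³/s; C = (64.97·12.95 + 1.530·196.0)/66.50 = 17.16 mg/L.

17.2 mg/L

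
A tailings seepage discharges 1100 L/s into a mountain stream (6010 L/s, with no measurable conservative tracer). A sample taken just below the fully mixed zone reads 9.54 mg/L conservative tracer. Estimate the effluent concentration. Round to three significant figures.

61.7 mg/L

Mass balance: 6010·0 + 1100·Cₑ = 7110·9.540
→ Cₑ = (7110·9.540 − 6010·0) / 1100 = 61.66 mg/L.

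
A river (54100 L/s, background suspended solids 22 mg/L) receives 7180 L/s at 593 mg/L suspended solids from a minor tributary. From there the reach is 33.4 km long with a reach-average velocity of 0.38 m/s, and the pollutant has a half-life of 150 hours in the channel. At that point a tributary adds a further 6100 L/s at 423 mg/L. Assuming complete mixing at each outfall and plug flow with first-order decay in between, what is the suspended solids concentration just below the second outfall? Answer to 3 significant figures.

111 mg/L

Mixed concentration C = ΣQC/ΣQ = (54100·22.00 + 7180·593.0) / 61280 = 5448000/61280 = 88.90 mg/L; combined flow 61280 L/s.
Travel time t = 33.4·1000 / 0.38 = 87890 s = 24.42 h.
Half-life 150 h → k = ln 2 / 150 = 0.004621 h⁻¹ = 0.1109 d⁻¹.
Applying C = C₀e^(−kt): 88.90 × 0.8933 = 79.42 mg/L.
At the second outfall, C = (61280·79.42 + 6100·423.0) / (61280 + 6100) = 110.5 mg/L.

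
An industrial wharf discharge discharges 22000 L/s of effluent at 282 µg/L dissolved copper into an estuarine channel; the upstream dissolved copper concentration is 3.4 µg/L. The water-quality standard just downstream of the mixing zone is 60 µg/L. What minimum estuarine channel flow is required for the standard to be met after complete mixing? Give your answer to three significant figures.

Set C_mix = 60: (Q·3.400 + 22000·282.0) / (Q + 22000) = 60
→ Q = 22000·(282.0 − 60)/(60 − 3.400) = 86290 L/s.

86300 L/s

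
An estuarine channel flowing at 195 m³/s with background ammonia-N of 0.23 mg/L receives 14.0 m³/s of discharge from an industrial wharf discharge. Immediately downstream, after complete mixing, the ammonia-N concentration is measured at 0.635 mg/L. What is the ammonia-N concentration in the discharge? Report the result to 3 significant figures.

Mass balance: 195.0·0.2300 + 14.00·Cₑ = 209.0·0.6350
→ Cₑ = (209.0·0.6350 − 195.0·0.2300) / 14.00 = 6.276 mg/L.

6.28 mg/L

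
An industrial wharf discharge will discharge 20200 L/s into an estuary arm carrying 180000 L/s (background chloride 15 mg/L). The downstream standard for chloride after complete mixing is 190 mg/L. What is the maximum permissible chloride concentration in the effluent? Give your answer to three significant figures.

1750 mg/L

At the limit, (Qr·Cr + Qe·Cₑ)/(Qr + Qe) = 190:
Cₑ = (200200·190 − 180000·15.00) / 20200 = 1749 mg/L.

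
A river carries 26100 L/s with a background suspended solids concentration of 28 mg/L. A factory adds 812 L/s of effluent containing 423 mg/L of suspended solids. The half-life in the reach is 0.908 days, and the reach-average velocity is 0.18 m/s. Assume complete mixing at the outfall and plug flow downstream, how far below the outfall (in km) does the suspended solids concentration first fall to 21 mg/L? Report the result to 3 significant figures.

Flow-weighted average: C = (26100·28.00 + 812.0·423.0) / 26910 = 1074000/26910 = 39.92 mg/L.
Half-life 0.908 d → k = ln 2 / 0.908 = 0.7634 d⁻¹.
Set 39.92·exp(−k·t) = 21 → t = ln(39.92/21)/k = 72700 s = 20.19 h.
Distance = v·t = 0.18·72700 = 13090 m = 13.09 km.

13.1 km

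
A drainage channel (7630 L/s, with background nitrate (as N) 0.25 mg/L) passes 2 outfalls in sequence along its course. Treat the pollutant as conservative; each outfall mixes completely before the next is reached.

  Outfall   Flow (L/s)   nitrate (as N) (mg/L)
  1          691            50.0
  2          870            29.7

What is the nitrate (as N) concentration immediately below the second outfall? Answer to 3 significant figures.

Outfall 1: combined Q = 8321 L/s; C = (7630·0.2500 + 691.0·50.00)/8321 = 4.381 mg/L.
Outfall 2: combined Q = 9191 L/s; C = (8321·4.381 + 870.0·29.70)/9191 = 6.778 mg/L.

6.78 mg/L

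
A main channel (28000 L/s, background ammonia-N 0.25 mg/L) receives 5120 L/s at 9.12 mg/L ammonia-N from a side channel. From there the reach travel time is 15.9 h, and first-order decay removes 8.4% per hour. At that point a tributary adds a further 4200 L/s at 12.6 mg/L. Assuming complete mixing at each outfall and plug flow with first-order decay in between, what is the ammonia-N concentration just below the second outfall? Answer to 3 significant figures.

1.77 mg/L

Mass balance: C = (28000·0.2500 + 5120·9.120) / 33120 = 53690/33120 = 1.621 mg/L; combined flow 33120 L/s.
8.4%/h lost → k = −ln(1 − 0.084) = 0.08774 h⁻¹.
Decay over the reach: 1.621·exp(−kt) = 1.621·0.2478 = 0.4018 mg/L.
Second outfall: C = (33120·0.4018 + 4200·12.60)/37320 = 1.775 mg/L.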